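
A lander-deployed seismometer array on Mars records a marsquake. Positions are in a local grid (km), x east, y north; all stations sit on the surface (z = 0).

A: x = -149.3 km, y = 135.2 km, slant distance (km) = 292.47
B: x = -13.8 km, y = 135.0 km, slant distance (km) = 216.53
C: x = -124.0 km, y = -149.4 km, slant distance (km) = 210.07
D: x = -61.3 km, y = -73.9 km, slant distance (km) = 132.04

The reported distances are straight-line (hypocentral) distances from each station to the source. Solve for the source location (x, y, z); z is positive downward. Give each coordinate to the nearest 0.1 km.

Each station gives a sphere (x−x_i)² + (y−y_i)² + z² = d_i² (stations at z=0).
Subtracting the A sphere from B and C: z² cancels, leaving linear equations in x and y:
271.0 x − 0.4 y = 16499.37
50.6 x − 569.2 y = 38536.13
Solving: x ≈ 60.791, y ≈ -62.298 km (keep extra digits for the depth step; rounded: 60.8, -62.3).
Then from the A sphere: z² = 292.47² − (x + 149.3)² − (y − 135.2)² with x = 60.791, y = -62.298, so z ≈ 48.939 ≈ 48.9 km.
Check against D (with the unrounded solution): distance 132.04 ≈ 132.04 km. ✓

(60.8, -62.3, 48.9)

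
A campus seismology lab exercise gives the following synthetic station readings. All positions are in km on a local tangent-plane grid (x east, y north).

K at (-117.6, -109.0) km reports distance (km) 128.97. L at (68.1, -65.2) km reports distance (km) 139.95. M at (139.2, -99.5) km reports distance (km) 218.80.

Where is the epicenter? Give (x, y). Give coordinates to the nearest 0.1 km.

Circle about each station: (x + 117.6)² + (y + 109.0)² = 128.97²; (x − 68.1)² + (y + 65.2)² = 139.95²; (x − 139.2)² + (y + 99.5)² = 218.80².
Subtracting the K equation from the L and M equations removes the quadratic terms:
371.4 x + 87.6 y = -19774.85
513.6 x + 19.0 y = -27674.05
Solving the 2×2 system: x ≈ -54.0, y ≈ 3.2 km.
Check against K (with the unrounded x, y): √((x + 117.6)²+(y + 109.0)²) = 128.98 ≈ 128.97 km. ✓

(-54.0, 3.2)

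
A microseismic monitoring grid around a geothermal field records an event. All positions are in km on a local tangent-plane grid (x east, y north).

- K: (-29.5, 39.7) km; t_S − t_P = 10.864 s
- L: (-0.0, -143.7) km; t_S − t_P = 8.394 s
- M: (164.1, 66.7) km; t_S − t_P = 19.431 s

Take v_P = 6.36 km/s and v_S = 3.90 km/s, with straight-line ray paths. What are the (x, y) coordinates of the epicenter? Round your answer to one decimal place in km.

Distance from S−P lag: d = Δt · v_P v_S / (v_P − v_S) = Δt · (6.36·3.90)/(6.36−3.90) ≈ 10.0829·Δt.
So d_K = 109.54, d_L = 84.64, d_M = 195.92 km.
Circle about each station: (x + 29.5)² + (y − 39.7)² = 109.54²; x² + (y + 143.7)² = 84.64²; (x − 164.1)² + (y − 66.7)² = 195.92².
Subtracting the K equation from the L and M equations removes the quadratic terms:
59.0 x − 366.8 y = 23038.43
387.2 x + 54.0 y = 2545.73
Solving the 2×2 system: x ≈ 15.0, y ≈ -60.4 km.

(15.0, -60.4)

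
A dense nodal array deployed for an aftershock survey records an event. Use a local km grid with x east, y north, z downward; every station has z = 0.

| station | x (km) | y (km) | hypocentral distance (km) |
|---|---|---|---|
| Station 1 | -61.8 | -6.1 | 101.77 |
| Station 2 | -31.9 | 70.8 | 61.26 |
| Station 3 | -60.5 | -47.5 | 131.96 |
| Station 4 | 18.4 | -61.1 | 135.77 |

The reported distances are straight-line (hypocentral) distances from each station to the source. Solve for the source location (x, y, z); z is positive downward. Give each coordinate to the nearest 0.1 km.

(-7.8, 60.1, 55.3)

Each station gives a sphere (x−x_i)² + (y−y_i)² + z² = d_i² (stations at z=0).
Subtracting the Station 1 sphere from Station 2 and Station 3: z² cancels, leaving linear equations in x and y:
59.8 x + 153.8 y = 8778.15
2.6 x − 82.8 y = -4996.26
Solving: x ≈ -7.773, y ≈ 60.097 km (keep extra digits for the depth step; rounded: -7.8, 60.1).
Then from the Station 1 sphere: z² = 101.77² − (x + 61.8)² − (y + 6.1)² with x = -7.773, y = 60.097, so z ≈ 55.283 ≈ 55.3 km.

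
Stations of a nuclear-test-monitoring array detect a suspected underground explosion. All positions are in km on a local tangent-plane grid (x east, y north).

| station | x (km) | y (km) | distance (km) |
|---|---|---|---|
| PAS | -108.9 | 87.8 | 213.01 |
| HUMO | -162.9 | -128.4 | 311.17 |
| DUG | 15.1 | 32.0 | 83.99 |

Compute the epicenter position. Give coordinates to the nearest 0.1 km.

98.7 km east, 40.1 km north

Circle about each station: (x + 108.9)² + (y − 87.8)² = 213.01²; (x + 162.9)² + (y + 128.4)² = 311.17²; (x − 15.1)² + (y − 32.0)² = 83.99².
Subtracting the PAS equation from the HUMO and DUG equations removes the quadratic terms:
-108.0 x − 432.4 y = -27998.59
248.0 x − 111.6 y = 20002.90
Solving the 2×2 system: x ≈ 98.7, y ≈ 40.1 km.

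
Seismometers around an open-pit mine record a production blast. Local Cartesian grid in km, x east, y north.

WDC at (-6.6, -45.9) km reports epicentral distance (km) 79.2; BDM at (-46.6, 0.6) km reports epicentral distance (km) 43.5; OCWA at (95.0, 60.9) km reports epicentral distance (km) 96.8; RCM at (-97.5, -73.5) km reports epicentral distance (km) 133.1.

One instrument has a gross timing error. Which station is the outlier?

Solve using three stations at a time. Using WDC, BDM, RCM (subtract circle equations pairwise → linear system) gives (x, y) ≈ (-17.1, 32.6).
Distances from that point to each station vs reported:
  WDC: calculated 79.2 vs reported 79.2 → residual 0.0 km
  BDM: calculated 43.5 vs reported 43.5 → residual 0.0 km
  OCWA: calculated 115.6 vs reported 96.8 → residual 18.8 km
  RCM: calculated 133.1 vs reported 133.1 → residual 0.0 km
WDC, BDM, RCM are mutually consistent (residuals ≈ 0); OCWA is off by 18.8 km.

OCWA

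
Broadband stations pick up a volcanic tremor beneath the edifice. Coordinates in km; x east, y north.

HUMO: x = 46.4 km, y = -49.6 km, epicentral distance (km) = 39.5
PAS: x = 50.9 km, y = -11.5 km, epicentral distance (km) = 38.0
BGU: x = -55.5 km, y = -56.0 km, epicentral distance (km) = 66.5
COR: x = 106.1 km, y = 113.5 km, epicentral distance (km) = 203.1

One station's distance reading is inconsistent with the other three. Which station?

Solve using three stations at a time. Using HUMO, BGU, COR (subtract circle equations pairwise → linear system) gives (x, y) ≈ (10.3, -65.6).
Distances from that point to each station vs reported:
  HUMO: calculated 39.5 vs reported 39.5 → residual 0.0 km
  PAS: calculated 67.6 vs reported 38.0 → residual 29.6 km
  BGU: calculated 66.5 vs reported 66.5 → residual 0.0 km
  COR: calculated 203.1 vs reported 203.1 → residual 0.0 km
HUMO, BGU, COR are mutually consistent (residuals ≈ 0); PAS is off by 29.6 km.

PAS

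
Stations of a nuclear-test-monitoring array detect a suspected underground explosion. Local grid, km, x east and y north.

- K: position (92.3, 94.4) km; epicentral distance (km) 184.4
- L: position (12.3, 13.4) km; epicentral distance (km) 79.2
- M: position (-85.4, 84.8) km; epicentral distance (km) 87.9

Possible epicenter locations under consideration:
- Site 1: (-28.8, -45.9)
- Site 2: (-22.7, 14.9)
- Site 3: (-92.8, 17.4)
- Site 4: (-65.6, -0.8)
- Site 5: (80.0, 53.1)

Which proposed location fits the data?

For each candidate, compare |candidate − station| to the reported distance:
Site 1: residuals K 0.9, L 7.0, M 54.5 → max 54.5 km
Site 2: residuals K 44.6, L 44.2, M 6.0 → max 44.6 km
Site 3: residuals K 16.1, L 26.0, M 20.1 → max 26.0 km
Site 4: residuals K 0.0, L 0.0, M 0.0 → max 0.0 km
Site 5: residuals K 141.3, L 0.7, M 80.5 → max 141.3 km
Only Site 4 has all residuals ≈ 0.

Site 4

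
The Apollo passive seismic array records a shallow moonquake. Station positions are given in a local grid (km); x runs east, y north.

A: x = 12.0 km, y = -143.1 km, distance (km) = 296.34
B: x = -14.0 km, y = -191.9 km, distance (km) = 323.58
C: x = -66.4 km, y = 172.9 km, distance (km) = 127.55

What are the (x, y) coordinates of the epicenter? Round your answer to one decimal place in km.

Circle about each station: (x − 12.0)² + (y + 143.1)² = 296.34²; (x + 14.0)² + (y + 191.9)² = 323.58²; (x + 66.4)² + (y − 172.9)² = 127.55².
Subtracting the A equation from the B and C equations removes the quadratic terms:
-52.0 x − 97.6 y = -486.62
-156.8 x + 632.0 y = 85230.15
Solving the 2×2 system: x ≈ -166.3, y ≈ 93.6 km.
Check against A (with the unrounded x, y): √((x − 12.0)²+(y + 143.1)²) = 296.34 ≈ 296.34 km. ✓

(-166.3, 93.6)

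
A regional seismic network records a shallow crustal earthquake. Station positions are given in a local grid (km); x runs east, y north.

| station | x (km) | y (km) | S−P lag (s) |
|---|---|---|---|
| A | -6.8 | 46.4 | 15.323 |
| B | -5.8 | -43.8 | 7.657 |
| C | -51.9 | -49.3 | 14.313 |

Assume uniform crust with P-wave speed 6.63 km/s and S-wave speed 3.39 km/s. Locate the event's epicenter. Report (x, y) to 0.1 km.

(47.3, -45.1)

Distance from S−P lag: d = Δt · v_P v_S / (v_P − v_S) = Δt · (6.63·3.39)/(6.63−3.39) ≈ 6.9369·Δt.
So d_A = 106.29, d_B = 53.12, d_C = 99.29 km.
Circle about each station: (x + 6.8)² + (y − 46.4)² = 106.29²; (x + 5.8)² + (y + 43.8)² = 53.12²; (x + 51.9)² + (y + 49.3)² = 99.29².
Subtracting the A equation from the B and C equations removes the quadratic terms:
2.0 x − 180.4 y = 8228.71
-90.2 x − 191.4 y = 4363.96
Solving the 2×2 system: x ≈ 47.3, y ≈ -45.1 km.
Check against A (with the unrounded x, y): √((x + 6.8)²+(y − 46.4)²) = 106.29 ≈ 106.29 km. ✓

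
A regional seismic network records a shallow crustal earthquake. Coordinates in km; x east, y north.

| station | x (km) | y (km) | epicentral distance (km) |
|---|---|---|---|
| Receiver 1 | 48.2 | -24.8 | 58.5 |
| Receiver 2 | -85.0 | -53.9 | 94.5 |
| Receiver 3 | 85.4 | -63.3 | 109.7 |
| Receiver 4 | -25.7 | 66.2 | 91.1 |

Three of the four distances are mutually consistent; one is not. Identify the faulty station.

Receiver 4

Solve using three stations at a time. Using Receiver 1, Receiver 2, Receiver 3 (subtract circle equations pairwise → linear system) gives (x, y) ≈ (-5.8, -2.4).
Distances from that point to each station vs reported:
  Receiver 1: calculated 58.5 vs reported 58.5 → residual 0.0 km
  Receiver 2: calculated 94.5 vs reported 94.5 → residual 0.0 km
  Receiver 3: calculated 109.7 vs reported 109.7 → residual 0.0 km
  Receiver 4: calculated 71.4 vs reported 91.1 → residual 19.7 km
Receiver 1, Receiver 2, Receiver 3 are mutually consistent (residuals ≈ 0); Receiver 4 is off by 19.7 km.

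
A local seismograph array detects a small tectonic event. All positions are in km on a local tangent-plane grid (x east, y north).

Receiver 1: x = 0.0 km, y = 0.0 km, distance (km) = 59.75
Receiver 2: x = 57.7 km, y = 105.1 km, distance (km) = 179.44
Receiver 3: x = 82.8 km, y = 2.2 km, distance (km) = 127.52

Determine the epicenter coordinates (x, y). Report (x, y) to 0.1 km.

x ≈ -33.9 km, y ≈ -49.2 km

Circle about each station: x² + y² = 59.75²; (x − 57.7)² + (y − 105.1)² = 179.44²; (x − 82.8)² + (y − 2.2)² = 127.52².
Subtracting pairs of circle equations eliminates x²+y² and gives linear equations (the radical axes):
115.4 x + 210.2 y = -14253.35
165.6 x + 4.4 y = -5830.61
Solving the 2×2 system: x ≈ -33.9, y ≈ -49.2 km.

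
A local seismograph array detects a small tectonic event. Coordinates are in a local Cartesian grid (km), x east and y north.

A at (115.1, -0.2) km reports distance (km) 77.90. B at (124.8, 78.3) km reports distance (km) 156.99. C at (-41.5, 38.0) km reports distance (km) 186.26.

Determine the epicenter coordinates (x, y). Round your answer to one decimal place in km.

104.7 km east, -77.4 km north

Circle about each station: (x − 115.1)² + (y + 0.2)² = 77.90²; (x − 124.8)² + (y − 78.3)² = 156.99²; (x + 41.5)² + (y − 38.0)² = 186.26².
Subtracting pairs of circle equations eliminates x²+y² and gives linear equations (the radical axes):
19.4 x + 157.0 y = -10119.57
-313.2 x + 76.4 y = -38706.18
Solving the 2×2 system: x ≈ 104.7, y ≈ -77.4 km.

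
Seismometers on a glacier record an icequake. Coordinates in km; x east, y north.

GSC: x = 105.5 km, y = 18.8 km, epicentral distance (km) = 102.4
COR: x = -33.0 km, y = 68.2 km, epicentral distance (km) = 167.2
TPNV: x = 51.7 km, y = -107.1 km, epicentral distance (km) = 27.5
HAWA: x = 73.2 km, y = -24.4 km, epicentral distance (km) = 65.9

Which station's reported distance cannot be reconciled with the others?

GSC

Solve using three stations at a time. Using COR, TPNV, HAWA (subtract circle equations pairwise → linear system) gives (x, y) ≈ (40.8, -81.8).
Distances from that point to each station vs reported:
  GSC: calculated 119.6 vs reported 102.4 → residual 17.2 km
  COR: calculated 167.2 vs reported 167.2 → residual 0.0 km
  TPNV: calculated 27.5 vs reported 27.5 → residual 0.0 km
  HAWA: calculated 65.9 vs reported 65.9 → residual 0.0 km
COR, TPNV, HAWA are mutually consistent (residuals ≈ 0); GSC is off by 17.2 km.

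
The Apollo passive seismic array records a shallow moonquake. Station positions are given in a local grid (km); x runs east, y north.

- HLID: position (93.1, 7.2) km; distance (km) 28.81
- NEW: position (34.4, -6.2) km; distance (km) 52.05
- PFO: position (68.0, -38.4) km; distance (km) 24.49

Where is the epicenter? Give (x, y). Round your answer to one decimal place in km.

(84.5, -20.3)

Circle about each station: (x − 93.1)² + (y − 7.2)² = 28.81²; (x − 34.4)² + (y + 6.2)² = 52.05²; (x − 68.0)² + (y + 38.4)² = 24.49².
Subtracting the HLID equation from the NEW and PFO equations removes the quadratic terms:
-117.4 x − 26.8 y = -9376.84
-50.2 x − 91.2 y = -2390.63
Solving the 2×2 system: x ≈ 84.5, y ≈ -20.3 km.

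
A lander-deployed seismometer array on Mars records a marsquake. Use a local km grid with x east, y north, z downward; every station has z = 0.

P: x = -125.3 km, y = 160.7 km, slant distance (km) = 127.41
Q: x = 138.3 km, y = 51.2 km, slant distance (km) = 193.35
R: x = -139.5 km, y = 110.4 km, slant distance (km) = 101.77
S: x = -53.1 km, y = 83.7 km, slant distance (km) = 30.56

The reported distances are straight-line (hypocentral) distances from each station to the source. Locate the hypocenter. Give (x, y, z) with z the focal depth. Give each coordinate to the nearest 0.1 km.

x ≈ -54.7 km, y ≈ 55.2 km, depth ≈ 10.9 km

Each station gives a sphere (x−x_i)² + (y−y_i)² + z² = d_i² (stations at z=0).
Subtracting the P sphere from Q and R: z² cancels, leaving linear equations in x and y:
527.2 x − 219.0 y = -40927.16
-28.4 x − 100.6 y = -3999.99
Solving: x ≈ -54.700, y ≈ 55.203 km (keep extra digits for the depth step; rounded: -54.7, 55.2).
Then from the P sphere: z² = 127.41² − (x + 125.3)² − (y − 160.7)² with x = -54.700, y = 55.203, so z ≈ 10.924 ≈ 10.9 km.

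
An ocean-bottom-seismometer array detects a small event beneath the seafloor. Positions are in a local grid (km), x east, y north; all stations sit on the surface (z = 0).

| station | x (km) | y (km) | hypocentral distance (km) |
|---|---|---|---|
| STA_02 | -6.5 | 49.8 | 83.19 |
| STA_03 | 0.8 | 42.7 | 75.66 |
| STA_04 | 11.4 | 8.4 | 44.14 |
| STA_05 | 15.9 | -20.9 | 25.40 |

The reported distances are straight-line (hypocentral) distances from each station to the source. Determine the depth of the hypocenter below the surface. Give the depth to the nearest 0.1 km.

z ≈ 21.2 km

Each station gives a sphere (x−x_i)² + (y−y_i)² + z² = d_i² (stations at z=0).
Subtracting the STA_02 sphere from STA_03 and STA_04: z² cancels, leaving linear equations in x and y:
14.6 x − 14.2 y = 497.78
35.8 x − 82.8 y = 2650.47
Solving: x ≈ 5.110, y ≈ -29.801 km (keep extra digits for the depth step; rounded: 5.1, -29.8).
Then from the STA_02 sphere: z² = 83.19² − (x + 6.5)² − (y − 49.8)² with x = 5.110, y = -29.801, so z ≈ 21.201 ≈ 21.2 km.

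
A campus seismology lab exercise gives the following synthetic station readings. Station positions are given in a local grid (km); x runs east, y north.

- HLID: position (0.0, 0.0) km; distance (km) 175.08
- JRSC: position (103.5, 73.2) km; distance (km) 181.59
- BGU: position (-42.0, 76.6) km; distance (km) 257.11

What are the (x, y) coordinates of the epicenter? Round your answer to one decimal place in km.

Circle about each station: x² + y² = 175.08²; (x − 103.5)² + (y − 73.2)² = 181.59²; (x + 42.0)² + (y − 76.6)² = 257.11².
Subtracting the HLID equation from the JRSC and BGU equations removes the quadratic terms:
207.0 x + 146.4 y = 13748.57
-84.0 x + 153.2 y = -27820.99
Solving the 2×2 system: x ≈ 140.4, y ≈ -104.6 km.

(140.4, -104.6)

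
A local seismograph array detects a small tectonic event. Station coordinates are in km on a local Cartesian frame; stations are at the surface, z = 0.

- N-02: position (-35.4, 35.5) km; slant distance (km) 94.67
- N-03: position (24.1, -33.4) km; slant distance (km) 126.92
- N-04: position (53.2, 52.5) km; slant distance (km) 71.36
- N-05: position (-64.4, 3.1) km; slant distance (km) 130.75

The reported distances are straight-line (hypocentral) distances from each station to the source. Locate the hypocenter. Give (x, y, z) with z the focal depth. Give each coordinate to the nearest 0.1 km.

(24.1, 78.6, 59.7)

Each station gives a sphere (x−x_i)² + (y−y_i)² + z² = d_i² (stations at z=0).
Subtracting the N-02 sphere from N-03 and N-04: z² cancels, leaving linear equations in x and y:
119.0 x − 137.8 y = -7963.32
177.2 x + 34.0 y = 6943.24
Solving: x ≈ 24.101, y ≈ 78.602 km (keep extra digits for the depth step; rounded: 24.1, 78.6).
Then from the N-02 sphere: z² = 94.67² − (x + 35.4)² − (y − 35.5)² with x = 24.101, y = 78.602, so z ≈ 59.701 ≈ 59.7 km.
Check against N-05 (with the unrounded solution): distance 130.76 ≈ 130.75 km. ✓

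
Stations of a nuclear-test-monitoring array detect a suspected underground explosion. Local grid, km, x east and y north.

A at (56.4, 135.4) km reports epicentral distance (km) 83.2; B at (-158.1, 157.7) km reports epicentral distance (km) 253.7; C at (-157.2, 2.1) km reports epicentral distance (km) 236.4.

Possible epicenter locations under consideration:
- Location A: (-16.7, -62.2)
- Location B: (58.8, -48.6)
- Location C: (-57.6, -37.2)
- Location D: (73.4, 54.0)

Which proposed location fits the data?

Location D

For each candidate, compare |candidate − station| to the reported distance:
Location A: residuals A 127.5, B 7.7, C 81.9 → max 127.5 km
Location B: residuals A 100.8, B 45.6, C 14.5 → max 100.8 km
Location C: residuals A 123.6, B 34.4, C 129.3 → max 129.3 km
Location D: residuals A 0.0, B 0.0, C 0.0 → max 0.0 km
Only Location D has all residuals ≈ 0.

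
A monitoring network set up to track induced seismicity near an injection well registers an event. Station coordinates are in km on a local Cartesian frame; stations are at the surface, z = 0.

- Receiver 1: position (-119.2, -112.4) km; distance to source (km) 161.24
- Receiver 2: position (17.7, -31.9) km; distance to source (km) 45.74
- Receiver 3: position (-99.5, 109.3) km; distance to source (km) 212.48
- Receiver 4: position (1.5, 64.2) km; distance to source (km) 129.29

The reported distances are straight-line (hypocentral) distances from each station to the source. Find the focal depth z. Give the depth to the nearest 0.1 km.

z ≈ 37.0 km

Each station gives a sphere (x−x_i)² + (y−y_i)² + z² = d_i² (stations at z=0).
Subtracting the Receiver 1 sphere from Receiver 2 and Receiver 3: z² cancels, leaving linear equations in x and y:
273.8 x + 161.0 y = -1605.31
39.4 x + 443.4 y = -24145.07
Solving: x ≈ 27.599, y ≈ -56.907 km (keep extra digits for the depth step; rounded: 27.6, -56.9).
Then from the Receiver 1 sphere: z² = 161.24² − (x + 119.2)² − (y + 112.4)² with x = 27.599, y = -56.907, so z ≈ 36.999 ≈ 37.0 km.
Check against Receiver 4 (with the unrounded solution): distance 129.29 ≈ 129.29 km. ✓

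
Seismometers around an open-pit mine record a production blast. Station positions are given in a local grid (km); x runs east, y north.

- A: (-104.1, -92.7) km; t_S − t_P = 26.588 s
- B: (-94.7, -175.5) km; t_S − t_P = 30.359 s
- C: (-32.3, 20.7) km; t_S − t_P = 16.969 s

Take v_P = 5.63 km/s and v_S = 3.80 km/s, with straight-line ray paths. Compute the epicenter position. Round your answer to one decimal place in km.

159.2 km east, 72.5 km north

Distance from S−P lag: d = Δt · v_P v_S / (v_P − v_S) = Δt · (5.63·3.80)/(5.63−3.80) ≈ 11.6907·Δt.
So d_A = 310.83, d_B = 354.92, d_C = 198.38 km.
Circle about each station: (x + 104.1)² + (y + 92.7)² = 310.83²; (x + 94.7)² + (y + 175.5)² = 354.92²; (x + 32.3)² + (y − 20.7)² = 198.38².
Subtracting pairs of circle equations eliminates x²+y² and gives linear equations (the radical axes):
18.8 x − 165.6 y = -9014.68
143.6 x + 226.8 y = 39302.34
Solving the 2×2 system: x ≈ 159.2, y ≈ 72.5 km.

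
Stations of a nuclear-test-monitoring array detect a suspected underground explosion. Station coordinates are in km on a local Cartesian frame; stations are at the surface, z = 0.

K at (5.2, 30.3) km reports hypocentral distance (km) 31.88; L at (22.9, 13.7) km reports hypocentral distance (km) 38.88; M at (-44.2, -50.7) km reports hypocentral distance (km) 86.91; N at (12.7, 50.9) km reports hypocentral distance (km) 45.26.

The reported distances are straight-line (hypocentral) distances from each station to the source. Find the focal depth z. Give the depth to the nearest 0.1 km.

Each station gives a sphere (x−x_i)² + (y−y_i)² + z² = d_i² (stations at z=0).
Subtracting the K sphere from L and M: z² cancels, leaving linear equations in x and y:
35.4 x − 33.2 y = -728.35
-98.8 x − 162.0 y = -2958.01
Solving: x ≈ -2.195, y ≈ 19.598 km (keep extra digits for the depth step; rounded: -2.2, 19.6).
Then from the K sphere: z² = 31.88² − (x − 5.2)² − (y − 30.3)² with x = -2.195, y = 19.598, so z ≈ 29.105 ≈ 29.1 km.

depth ≈ 29.1 km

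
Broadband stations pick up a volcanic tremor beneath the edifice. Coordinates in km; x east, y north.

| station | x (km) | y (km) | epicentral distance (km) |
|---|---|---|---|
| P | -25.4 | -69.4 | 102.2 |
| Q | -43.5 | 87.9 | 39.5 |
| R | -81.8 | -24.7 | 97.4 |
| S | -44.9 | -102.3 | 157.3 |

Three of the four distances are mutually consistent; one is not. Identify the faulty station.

Solve using three stations at a time. Using Q, R, S (subtract circle equations pairwise → linear system) gives (x, y) ≈ (-23.8, 53.6).
Distances from that point to each station vs reported:
  P: calculated 123.0 vs reported 102.2 → residual 20.8 km
  Q: calculated 39.5 vs reported 39.5 → residual 0.0 km
  R: calculated 97.4 vs reported 97.4 → residual 0.0 km
  S: calculated 157.3 vs reported 157.3 → residual 0.0 km
Q, R, S are mutually consistent (residuals ≈ 0); P is off by 20.8 km.

P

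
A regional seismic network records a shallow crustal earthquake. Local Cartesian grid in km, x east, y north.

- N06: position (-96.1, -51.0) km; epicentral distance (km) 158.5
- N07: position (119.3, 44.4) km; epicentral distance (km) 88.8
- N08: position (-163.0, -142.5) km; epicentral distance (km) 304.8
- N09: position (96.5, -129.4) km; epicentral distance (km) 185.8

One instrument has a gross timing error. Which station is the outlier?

N08

Solve using three stations at a time. Using N06, N07, N09 (subtract circle equations pairwise → linear system) gives (x, y) ≈ (30.5, 44.3).
Distances from that point to each station vs reported:
  N06: calculated 158.5 vs reported 158.5 → residual 0.0 km
  N07: calculated 88.8 vs reported 88.8 → residual 0.0 km
  N08: calculated 269.0 vs reported 304.8 → residual 35.8 km
  N09: calculated 185.8 vs reported 185.8 → residual 0.0 km
N06, N07, N09 are mutually consistent (residuals ≈ 0); N08 is off by 35.8 km.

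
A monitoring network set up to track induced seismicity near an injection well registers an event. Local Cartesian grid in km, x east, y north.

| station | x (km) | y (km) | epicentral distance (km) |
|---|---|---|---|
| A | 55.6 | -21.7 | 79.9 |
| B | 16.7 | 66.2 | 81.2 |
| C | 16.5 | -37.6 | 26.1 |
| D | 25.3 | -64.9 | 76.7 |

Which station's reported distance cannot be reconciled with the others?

C

Solve using three stations at a time. Using A, B, D (subtract circle equations pairwise → linear system) gives (x, y) ≈ (-22.5, -4.9).
Distances from that point to each station vs reported:
  A: calculated 79.9 vs reported 79.9 → residual 0.0 km
  B: calculated 81.2 vs reported 81.2 → residual 0.0 km
  C: calculated 50.9 vs reported 26.1 → residual 24.8 km
  D: calculated 76.7 vs reported 76.7 → residual 0.0 km
A, B, D are mutually consistent (residuals ≈ 0); C is off by 24.8 km.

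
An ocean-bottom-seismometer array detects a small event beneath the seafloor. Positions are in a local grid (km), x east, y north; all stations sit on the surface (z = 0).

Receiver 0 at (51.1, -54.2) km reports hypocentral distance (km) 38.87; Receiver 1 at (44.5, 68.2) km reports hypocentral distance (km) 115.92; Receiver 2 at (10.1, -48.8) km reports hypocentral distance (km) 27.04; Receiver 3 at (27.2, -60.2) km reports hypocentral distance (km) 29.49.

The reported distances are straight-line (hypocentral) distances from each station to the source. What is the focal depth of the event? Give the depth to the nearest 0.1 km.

z ≈ 23.5 km

Each station gives a sphere (x−x_i)² + (y−y_i)² + z² = d_i² (stations at z=0).
Subtracting the Receiver 0 sphere from Receiver 1 and Receiver 2: z² cancels, leaving linear equations in x and y:
-13.2 x + 244.8 y = -10843.93
-82.0 x + 10.8 y = -2285.68
Solving: x ≈ 22.198, y ≈ -43.100 km (keep extra digits for the depth step; rounded: 22.2, -43.1).
Then from the Receiver 0 sphere: z² = 38.87² − (x − 51.1)² − (y + 54.2)² with x = 22.198, y = -43.100, so z ≈ 23.502 ≈ 23.5 km.
Check against Receiver 3 (with the unrounded solution): distance 29.49 ≈ 29.49 km. ✓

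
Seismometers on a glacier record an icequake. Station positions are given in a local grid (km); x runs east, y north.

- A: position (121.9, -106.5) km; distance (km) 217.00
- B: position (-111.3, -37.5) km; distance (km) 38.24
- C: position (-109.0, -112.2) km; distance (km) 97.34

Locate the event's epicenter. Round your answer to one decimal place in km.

-77.2 km east, -20.2 km north

Circle about each station: (x − 121.9)² + (y + 106.5)² = 217.00²; (x + 111.3)² + (y + 37.5)² = 38.24²; (x + 109.0)² + (y + 112.2)² = 97.34².
Subtracting the A equation from the B and C equations removes the quadratic terms:
-466.4 x + 138.0 y = 33218.78
-461.8 x − 11.4 y = 35881.90
Solving the 2×2 system: x ≈ -77.2, y ≈ -20.2 km.
Check against A (with the unrounded x, y): √((x − 121.9)²+(y + 106.5)²) = 217.00 ≈ 217.00 km. ✓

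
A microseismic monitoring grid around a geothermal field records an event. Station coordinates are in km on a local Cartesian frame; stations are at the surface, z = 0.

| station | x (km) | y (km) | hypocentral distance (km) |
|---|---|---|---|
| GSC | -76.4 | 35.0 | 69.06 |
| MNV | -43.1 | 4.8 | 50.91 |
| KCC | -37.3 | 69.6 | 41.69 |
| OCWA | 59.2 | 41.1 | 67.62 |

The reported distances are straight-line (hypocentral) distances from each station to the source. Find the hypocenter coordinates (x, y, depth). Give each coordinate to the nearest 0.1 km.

x ≈ -8.0 km, y ≈ 40.9 km, depth ≈ 7.5 km

Each station gives a sphere (x−x_i)² + (y−y_i)² + z² = d_i² (stations at z=0).
Subtracting the GSC sphere from MNV and KCC: z² cancels, leaving linear equations in x and y:
66.6 x − 60.4 y = -3003.85
78.2 x + 69.2 y = 2204.72
Solving: x ≈ -8.005, y ≈ 40.906 km (keep extra digits for the depth step; rounded: -8.0, 40.9).
Then from the GSC sphere: z² = 69.06² − (x + 76.4)² − (y − 35.0)² with x = -8.005, y = 40.906, so z ≈ 7.518 ≈ 7.5 km.
Check against OCWA (with the unrounded solution): distance 67.62 ≈ 67.62 km. ✓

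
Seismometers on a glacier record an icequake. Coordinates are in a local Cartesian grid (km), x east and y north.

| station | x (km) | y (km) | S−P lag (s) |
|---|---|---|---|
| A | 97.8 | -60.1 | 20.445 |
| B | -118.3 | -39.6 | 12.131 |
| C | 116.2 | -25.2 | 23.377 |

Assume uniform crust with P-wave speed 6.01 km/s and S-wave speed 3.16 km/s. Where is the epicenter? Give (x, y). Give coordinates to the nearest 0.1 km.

-37.9 km east, -48.0 km north

Distance from S−P lag: d = Δt · v_P v_S / (v_P − v_S) = Δt · (6.01·3.16)/(6.01−3.16) ≈ 6.6637·Δt.
So d_A = 136.24, d_B = 80.84, d_C = 155.78 km.
Circle about each station: (x − 97.8)² + (y + 60.1)² = 136.24²; (x + 118.3)² + (y + 39.6)² = 80.84²; (x − 116.2)² + (y + 25.2)² = 155.78².
Subtracting the A equation from the B and C equations removes the quadratic terms:
-432.2 x + 41.0 y = 14412.43
36.8 x + 69.8 y = -4745.44
Solving the 2×2 system: x ≈ -37.9, y ≈ -48.0 km.
Check against A (with the unrounded x, y): √((x − 97.8)²+(y + 60.1)²) = 136.24 ≈ 136.24 km. ✓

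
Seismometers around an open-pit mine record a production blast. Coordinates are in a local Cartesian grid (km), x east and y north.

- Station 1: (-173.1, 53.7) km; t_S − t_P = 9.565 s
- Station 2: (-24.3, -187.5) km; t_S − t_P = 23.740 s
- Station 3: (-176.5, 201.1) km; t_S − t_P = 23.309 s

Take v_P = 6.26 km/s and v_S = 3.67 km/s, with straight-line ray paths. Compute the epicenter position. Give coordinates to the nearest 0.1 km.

(-101.3, 8.5)

Distance from S−P lag: d = Δt · v_P v_S / (v_P − v_S) = Δt · (6.26·3.67)/(6.26−3.67) ≈ 8.8703·Δt.
So d_Station 1 = 84.84, d_Station 2 = 210.58, d_Station 3 = 206.76 km.
Circle about each station: (x + 173.1)² + (y − 53.7)² = 84.84²; (x + 24.3)² + (y + 187.5)² = 210.58²; (x + 176.5)² + (y − 201.1)² = 206.76².
Subtracting pairs of circle equations eliminates x²+y² and gives linear equations (the radical axes):
297.6 x − 482.4 y = -34246.67
-6.8 x + 294.8 y = 3194.29
Solving the 2×2 system: x ≈ -101.3, y ≈ 8.5 km.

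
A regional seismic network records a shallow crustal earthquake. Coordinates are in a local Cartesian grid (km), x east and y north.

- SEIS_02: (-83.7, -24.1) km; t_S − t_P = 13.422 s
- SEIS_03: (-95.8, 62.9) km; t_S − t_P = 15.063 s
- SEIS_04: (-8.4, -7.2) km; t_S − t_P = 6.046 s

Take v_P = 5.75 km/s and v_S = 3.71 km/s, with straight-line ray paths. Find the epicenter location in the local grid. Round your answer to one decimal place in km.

Distance from S−P lag: d = Δt · v_P v_S / (v_P − v_S) = Δt · (5.75·3.71)/(5.75−3.71) ≈ 10.4571·Δt.
So d_SEIS_02 = 140.36, d_SEIS_03 = 157.52, d_SEIS_04 = 63.22 km.
Circle about each station: (x + 83.7)² + (y + 24.1)² = 140.36²; (x + 95.8)² + (y − 62.9)² = 157.52²; (x + 8.4)² + (y + 7.2)² = 63.22².
Subtracting the SEIS_02 equation from the SEIS_03 and SEIS_04 equations removes the quadratic terms:
-24.2 x + 174.0 y = 435.93
150.6 x + 33.8 y = 8240.06
Solving the 2×2 system: x ≈ 52.5, y ≈ 9.8 km.

x ≈ 52.5 km, y ≈ 9.8 km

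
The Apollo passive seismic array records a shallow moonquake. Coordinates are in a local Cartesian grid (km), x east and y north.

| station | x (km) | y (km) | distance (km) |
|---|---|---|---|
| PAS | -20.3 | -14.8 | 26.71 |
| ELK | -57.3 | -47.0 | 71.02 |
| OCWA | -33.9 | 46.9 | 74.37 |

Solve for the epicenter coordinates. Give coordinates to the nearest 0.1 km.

Circle about each station: (x + 20.3)² + (y + 14.8)² = 26.71²; (x + 57.3)² + (y + 47.0)² = 71.02²; (x + 33.9)² + (y − 46.9)² = 74.37².
Subtracting the PAS equation from the ELK and OCWA equations removes the quadratic terms:
-74.0 x − 64.4 y = 530.74
-27.2 x + 123.4 y = -2099.78
Solving the 2×2 system: x ≈ 6.4, y ≈ -15.6 km.

(6.4, -15.6)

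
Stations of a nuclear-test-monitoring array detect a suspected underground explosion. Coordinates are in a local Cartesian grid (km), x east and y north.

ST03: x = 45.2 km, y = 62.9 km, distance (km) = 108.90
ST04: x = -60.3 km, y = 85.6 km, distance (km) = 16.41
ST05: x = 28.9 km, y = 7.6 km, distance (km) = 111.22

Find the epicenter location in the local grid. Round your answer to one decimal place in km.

Circle about each station: (x − 45.2)² + (y − 62.9)² = 108.90²; (x + 60.3)² + (y − 85.6)² = 16.41²; (x − 28.9)² + (y − 7.6)² = 111.22².
Subtracting the ST03 equation from the ST04 and ST05 equations removes the quadratic terms:
-211.0 x + 45.4 y = 16553.92
-32.6 x − 110.6 y = -5617.16
Solving the 2×2 system: x ≈ -63.5, y ≈ 69.5 km.
Check against ST03 (with the unrounded x, y): √((x − 45.2)²+(y − 62.9)²) = 108.90 ≈ 108.90 km. ✓

(-63.5, 69.5)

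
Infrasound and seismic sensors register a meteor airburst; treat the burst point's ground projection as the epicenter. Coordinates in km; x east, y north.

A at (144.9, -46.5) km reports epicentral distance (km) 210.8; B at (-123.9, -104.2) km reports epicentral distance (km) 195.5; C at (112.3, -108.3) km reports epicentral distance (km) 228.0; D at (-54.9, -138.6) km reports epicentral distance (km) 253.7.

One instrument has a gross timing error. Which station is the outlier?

Solve using three stations at a time. Using A, B, C (subtract circle equations pairwise → linear system) gives (x, y) ≈ (-31.9, 68.3).
Distances from that point to each station vs reported:
  A: calculated 210.8 vs reported 210.8 → residual 0.0 km
  B: calculated 195.5 vs reported 195.5 → residual 0.0 km
  C: calculated 228.0 vs reported 228.0 → residual 0.0 km
  D: calculated 208.2 vs reported 253.7 → residual 45.5 km
A, B, C are mutually consistent (residuals ≈ 0); D is off by 45.5 km.

D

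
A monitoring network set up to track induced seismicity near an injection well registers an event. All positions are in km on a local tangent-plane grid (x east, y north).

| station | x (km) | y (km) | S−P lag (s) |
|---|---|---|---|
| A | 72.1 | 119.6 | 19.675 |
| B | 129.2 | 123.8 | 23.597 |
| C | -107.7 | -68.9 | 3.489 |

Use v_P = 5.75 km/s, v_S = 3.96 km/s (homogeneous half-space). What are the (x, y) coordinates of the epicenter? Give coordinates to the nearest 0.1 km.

-128.7 km east, -29.8 km north

Distance from S−P lag: d = Δt · v_P v_S / (v_P − v_S) = Δt · (5.75·3.96)/(5.75−3.96) ≈ 12.7207·Δt.
So d_A = 250.28, d_B = 300.17, d_C = 44.38 km.
Circle about each station: (x − 72.1)² + (y − 119.6)² = 250.28²; (x − 129.2)² + (y − 123.8)² = 300.17²; (x + 107.7)² + (y + 68.9)² = 44.38².
Subtracting the A equation from the B and C equations removes the quadratic terms:
114.2 x + 8.4 y = -14945.44
-359.6 x − 377.0 y = 57514.42
Solving the 2×2 system: x ≈ -128.7, y ≈ -29.8 km.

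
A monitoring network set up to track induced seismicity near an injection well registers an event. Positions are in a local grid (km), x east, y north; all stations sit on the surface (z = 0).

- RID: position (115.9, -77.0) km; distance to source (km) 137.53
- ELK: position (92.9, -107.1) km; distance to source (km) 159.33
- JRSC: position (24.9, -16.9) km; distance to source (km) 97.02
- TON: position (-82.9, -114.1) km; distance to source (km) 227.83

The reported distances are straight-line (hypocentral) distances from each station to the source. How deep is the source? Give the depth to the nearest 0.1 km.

z ≈ 62.5 km

Each station gives a sphere (x−x_i)² + (y−y_i)² + z² = d_i² (stations at z=0).
Subtracting the RID sphere from ELK and JRSC: z² cancels, leaving linear equations in x and y:
-46.0 x − 60.2 y = -5732.54
-182.0 x + 120.2 y = -8954.57
Solving: x ≈ 74.496, y ≈ 38.301 km (keep extra digits for the depth step; rounded: 74.5, 38.3).
Then from the RID sphere: z² = 137.53² − (x − 115.9)² − (y + 77.0)² with x = 74.496, y = 38.301, so z ≈ 62.497 ≈ 62.5 km.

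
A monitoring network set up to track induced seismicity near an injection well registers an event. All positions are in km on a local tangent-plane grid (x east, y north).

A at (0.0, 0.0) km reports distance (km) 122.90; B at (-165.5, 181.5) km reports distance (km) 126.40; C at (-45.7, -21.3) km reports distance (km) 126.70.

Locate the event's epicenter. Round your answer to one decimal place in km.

Circle about each station: x² + y² = 122.90²; (x + 165.5)² + (y − 181.5)² = 126.40²; (x + 45.7)² + (y + 21.3)² = 126.70².
Subtracting the A equation from the B and C equations removes the quadratic terms:
-331.0 x + 363.0 y = 59459.95
-91.4 x − 42.6 y = 1593.70
Solving the 2×2 system: x ≈ -65.8, y ≈ 103.8 km.
Check against A (with the unrounded x, y): √(x²+y²) = 122.90 ≈ 122.90 km. ✓

x ≈ -65.8 km, y ≈ 103.8 km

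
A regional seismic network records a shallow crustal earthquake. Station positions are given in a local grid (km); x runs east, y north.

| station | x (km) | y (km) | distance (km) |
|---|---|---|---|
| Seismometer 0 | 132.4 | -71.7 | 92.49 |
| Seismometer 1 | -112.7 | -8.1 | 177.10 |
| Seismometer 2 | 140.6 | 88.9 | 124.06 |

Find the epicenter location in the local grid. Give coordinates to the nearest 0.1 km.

Circle about each station: (x − 132.4)² + (y + 71.7)² = 92.49²; (x + 112.7)² + (y + 8.1)² = 177.10²; (x − 140.6)² + (y − 88.9)² = 124.06².
Subtracting the Seismometer 0 equation from the Seismometer 1 and Seismometer 2 equations removes the quadratic terms:
-490.2 x + 127.2 y = -32713.76
16.4 x + 321.2 y = -1835.56
Solving the 2×2 system: x ≈ 64.4, y ≈ -9.0 km.

x ≈ 64.4 km, y ≈ -9.0 km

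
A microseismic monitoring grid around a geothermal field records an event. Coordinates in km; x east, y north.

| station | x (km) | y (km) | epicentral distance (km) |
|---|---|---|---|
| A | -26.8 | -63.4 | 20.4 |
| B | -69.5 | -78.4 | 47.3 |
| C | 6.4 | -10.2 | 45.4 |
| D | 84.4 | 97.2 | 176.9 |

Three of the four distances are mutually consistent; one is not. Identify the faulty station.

Solve using three stations at a time. Using A, C, D (subtract circle equations pairwise → linear system) gives (x, y) ≈ (-9.7, -52.6).
Distances from that point to each station vs reported:
  A: calculated 20.2 vs reported 20.4 → residual 0.2 km
  B: calculated 65.1 vs reported 47.3 → residual 17.8 km
  C: calculated 45.3 vs reported 45.4 → residual 0.1 km
  D: calculated 176.9 vs reported 176.9 → residual 0.0 km
A, C, D are mutually consistent (residuals ≈ 0); B is off by 17.8 km.

B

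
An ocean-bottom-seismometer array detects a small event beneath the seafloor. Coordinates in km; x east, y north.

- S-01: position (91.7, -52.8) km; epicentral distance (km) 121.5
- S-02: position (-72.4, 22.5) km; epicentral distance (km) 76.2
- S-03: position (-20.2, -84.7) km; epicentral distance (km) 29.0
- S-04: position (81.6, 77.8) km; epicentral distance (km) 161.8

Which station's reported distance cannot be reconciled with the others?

Solve using three stations at a time. Using S-01, S-02, S-04 (subtract circle equations pairwise → linear system) gives (x, y) ≈ (-29.1, -40.2).
Distances from that point to each station vs reported:
  S-01: calculated 121.5 vs reported 121.5 → residual 0.0 km
  S-02: calculated 76.2 vs reported 76.2 → residual 0.0 km
  S-03: calculated 45.4 vs reported 29.0 → residual 16.4 km
  S-04: calculated 161.8 vs reported 161.8 → residual 0.0 km
S-01, S-02, S-04 are mutually consistent (residuals ≈ 0); S-03 is off by 16.4 km.

S-03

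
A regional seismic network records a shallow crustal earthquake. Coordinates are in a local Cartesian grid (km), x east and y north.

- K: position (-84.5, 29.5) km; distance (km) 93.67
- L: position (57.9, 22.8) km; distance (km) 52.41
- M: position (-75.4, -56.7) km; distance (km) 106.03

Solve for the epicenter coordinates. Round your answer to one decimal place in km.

7.1 km east, 9.9 km north

Circle about each station: (x + 84.5)² + (y − 29.5)² = 93.67²; (x − 57.9)² + (y − 22.8)² = 52.41²; (x + 75.4)² + (y + 56.7)² = 106.03².
Subtracting pairs of circle equations eliminates x²+y² and gives linear equations (the radical axes):
284.8 x − 13.4 y = 1889.01
18.2 x − 172.4 y = -1578.74
Solving the 2×2 system: x ≈ 7.1, y ≈ 9.9 km.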